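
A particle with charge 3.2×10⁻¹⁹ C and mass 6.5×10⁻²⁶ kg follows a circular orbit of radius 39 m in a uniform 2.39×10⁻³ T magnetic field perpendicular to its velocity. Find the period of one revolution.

T ≈ 5.34×10⁻⁴ s

The cyclotron period depends only on m, q, B: T = 2πm/(|q|B).
T = 2π(6.5×10⁻²⁶)/((3.2×10⁻¹⁹)(2.39×10⁻³)) ≈ 5.34×10⁻⁴ s.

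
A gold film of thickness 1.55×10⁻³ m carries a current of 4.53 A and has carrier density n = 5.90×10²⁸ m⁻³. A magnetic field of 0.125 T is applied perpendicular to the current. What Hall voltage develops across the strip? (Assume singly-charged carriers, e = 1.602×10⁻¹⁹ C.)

V_H ≈ 3.87×10⁻⁸ V

V_H = IB/(n e t).
V_H = (4.53)(0.125)/((5.90×10²⁸)(1.602×10⁻¹⁹)(1.55×10⁻³)) ≈ 3.87×10⁻⁸ V.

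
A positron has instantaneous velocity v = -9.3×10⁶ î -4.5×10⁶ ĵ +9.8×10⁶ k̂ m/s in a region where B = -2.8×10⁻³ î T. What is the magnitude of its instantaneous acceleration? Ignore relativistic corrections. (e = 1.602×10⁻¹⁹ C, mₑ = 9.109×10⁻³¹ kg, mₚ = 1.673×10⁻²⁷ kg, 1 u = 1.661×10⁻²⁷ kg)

|a| ≈ 5.31×10¹⁵ m/s²

v×B = (0, -2.74×10⁴, -1.26×10⁴) N/C.
F = q v×B = (1.602×10⁻¹⁹ C)·(0, -2.74×10⁴, -1.26×10⁴) = (0, -4.40×10⁻¹⁵, -2.02×10⁻¹⁵) N.
|a| = |F|/m = 4.837×10⁻¹⁵/9.109×10⁻³¹ ≈ 5.31×10¹⁵ m/s².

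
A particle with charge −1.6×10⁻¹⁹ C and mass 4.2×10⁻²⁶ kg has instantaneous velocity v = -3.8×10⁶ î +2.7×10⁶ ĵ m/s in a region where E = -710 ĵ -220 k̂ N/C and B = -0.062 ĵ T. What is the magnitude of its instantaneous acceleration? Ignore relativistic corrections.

v×B = (0, 0, 2.36×10⁵) N/C.
E + v×B = (0, -710, 2.35×10⁵) N/C.
F = q(E + v×B) = (−1.6×10⁻¹⁹ C)·(0, -710, 2.35×10⁵) = (0, 1.14×10⁻¹⁶, -3.77×10⁻¹⁴) N.
|a| = |F|/m = 3.766×10⁻¹⁴/4.2×10⁻²⁶ ≈ 8.97×10¹¹ m/s².

|a| ≈ 8.97×10¹¹ m/s²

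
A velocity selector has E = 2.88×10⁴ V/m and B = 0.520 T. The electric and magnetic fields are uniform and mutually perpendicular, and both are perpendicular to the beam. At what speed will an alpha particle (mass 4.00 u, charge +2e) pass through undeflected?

Zero net Lorentz force requires |qE| = |q v×B|, i.e. E = vB.
v = E/B = 2.88×10⁴/0.520 = 5.54×10⁴ m/s.
The result is independent of the particle's charge and mass.

v = 5.54×10⁴ m/s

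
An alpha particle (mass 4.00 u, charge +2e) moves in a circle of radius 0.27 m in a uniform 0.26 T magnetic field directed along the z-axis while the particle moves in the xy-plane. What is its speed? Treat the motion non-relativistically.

From |q|vB = mv²/r, v = |q|Br/m.
v = (3.204×10⁻¹⁹)(0.26)(0.27)/6.644×10⁻²⁷ ≈ 3.4×10⁶ m/s.

v ≈ 3.4×10⁶ m/s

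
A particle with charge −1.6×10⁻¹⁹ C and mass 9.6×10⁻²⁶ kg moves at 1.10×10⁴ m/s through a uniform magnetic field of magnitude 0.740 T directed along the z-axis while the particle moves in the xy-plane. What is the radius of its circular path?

The magnetic force provides the centripetal force: |q|vB = mv²/r.
r = mv/(|q|B) = (9.6×10⁻²⁶)(1.10×10⁴)/((1.6×10⁻¹⁹)(0.740)) ≈ 8.92×10⁻³ m.

r ≈ 8.92×10⁻³ m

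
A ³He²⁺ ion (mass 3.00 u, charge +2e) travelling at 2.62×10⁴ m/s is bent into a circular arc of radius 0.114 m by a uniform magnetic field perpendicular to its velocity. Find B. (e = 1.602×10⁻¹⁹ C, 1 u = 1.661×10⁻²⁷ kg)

B ≈ 3.57×10⁻³ T

From |q|vB = mv²/r, B = mv/(|q|r).
B = (4.983×10⁻²⁷)(2.62×10⁴)/((3.204×10⁻¹⁹)(0.114)) ≈ 3.57×10⁻³ T.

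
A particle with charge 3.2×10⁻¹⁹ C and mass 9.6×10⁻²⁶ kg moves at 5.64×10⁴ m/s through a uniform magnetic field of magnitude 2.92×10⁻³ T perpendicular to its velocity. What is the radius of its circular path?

The magnetic force provides the centripetal force: |q|vB = mv²/r.
r = mv/(|q|B) = (9.6×10⁻²⁶)(5.64×10⁴)/((3.2×10⁻¹⁹)(2.92×10⁻³)) ≈ 5.79 m.

r ≈ 5.79 m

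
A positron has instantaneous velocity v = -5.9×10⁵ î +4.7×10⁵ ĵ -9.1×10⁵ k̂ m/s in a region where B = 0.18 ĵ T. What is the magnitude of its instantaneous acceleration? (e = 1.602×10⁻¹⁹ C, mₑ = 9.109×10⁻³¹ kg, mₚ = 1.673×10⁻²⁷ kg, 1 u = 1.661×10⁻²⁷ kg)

v×B = (1.64×10⁵, 0, -1.06×10⁵) N/C.
F = q v×B = (1.602×10⁻¹⁹ C)·(1.64×10⁵, 0, -1.06×10⁵) = (2.62×10⁻¹⁴, 0, -1.70×10⁻¹⁴) N.
|a| = |F|/m = 3.127×10⁻¹⁴/9.109×10⁻³¹ ≈ 3.43×10¹⁶ m/s².

|a| ≈ 3.43×10¹⁶ m/s²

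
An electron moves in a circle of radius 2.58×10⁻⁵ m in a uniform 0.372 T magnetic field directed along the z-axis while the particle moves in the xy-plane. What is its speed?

v ≈ 1.69×10⁶ m/s

From |q|vB = mv²/r, v = |q|Br/m.
v = (1.602×10⁻¹⁹)(0.372)(2.58×10⁻⁵)/9.109×10⁻³¹ ≈ 1.69×10⁶ m/s.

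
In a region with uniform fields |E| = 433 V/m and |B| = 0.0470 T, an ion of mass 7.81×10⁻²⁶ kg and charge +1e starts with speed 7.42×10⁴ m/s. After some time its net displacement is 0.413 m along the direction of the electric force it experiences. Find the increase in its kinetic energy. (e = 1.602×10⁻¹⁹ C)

ΔKE ≈ 2.86×10⁻¹⁷ J

The magnetic force is always ⟂ v and does no work; only the electric force changes KE.
ΔKE = F_E · d = |q|E d = (1.602×10⁻¹⁹)(433)(0.413) ≈ 2.86×10⁻¹⁷ J.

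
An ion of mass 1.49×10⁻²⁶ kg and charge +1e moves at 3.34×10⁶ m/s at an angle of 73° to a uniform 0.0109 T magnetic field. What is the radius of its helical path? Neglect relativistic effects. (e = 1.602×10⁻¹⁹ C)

r ≈ 27.3 m

v⊥ = v sinθ = 3.34×10⁶·sin73° ≈ 3.194×10⁶ m/s.
r = m v⊥/(|q|B) = (1.49×10⁻²⁶)(3.194×10⁶)/((1.602×10⁻¹⁹)(0.0109)) ≈ 27.3 m.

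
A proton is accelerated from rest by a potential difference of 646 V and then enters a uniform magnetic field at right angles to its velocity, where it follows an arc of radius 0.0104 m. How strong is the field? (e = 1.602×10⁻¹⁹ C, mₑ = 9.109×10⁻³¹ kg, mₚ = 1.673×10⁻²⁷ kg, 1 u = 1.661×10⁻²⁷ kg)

B ≈ 0.353 T

v = √(2|q|V/m) = √(2·1.602×10⁻¹⁹·646/1.673×10⁻²⁷) ≈ 3.517×10⁵ m/s.
B = mv/(|q|r) = (1.673×10⁻²⁷)(3.517×10⁵)/((1.602×10⁻¹⁹)(0.0104)) ≈ 0.353 T.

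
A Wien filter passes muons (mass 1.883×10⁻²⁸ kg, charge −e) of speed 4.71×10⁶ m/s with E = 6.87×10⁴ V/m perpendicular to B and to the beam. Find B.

Balance of forces in the selector: qE = qvB ⇒ B = E/v.
B = 6.87×10⁴/4.71×10⁶ = 0.0146 T.

B = 0.0146 T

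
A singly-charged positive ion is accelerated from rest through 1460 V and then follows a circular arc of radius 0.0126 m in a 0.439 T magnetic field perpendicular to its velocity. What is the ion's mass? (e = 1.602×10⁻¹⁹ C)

Combine |q|V = ½mv² and r = mv/(|q|B): eliminate v to get m = qB²r²/(2V).
m = (1.602×10⁻¹⁹)(0.439)²(0.0126)²/(2·1460) ≈ 1.68×10⁻²⁷ kg.

m ≈ 1.68×10⁻²⁷ kg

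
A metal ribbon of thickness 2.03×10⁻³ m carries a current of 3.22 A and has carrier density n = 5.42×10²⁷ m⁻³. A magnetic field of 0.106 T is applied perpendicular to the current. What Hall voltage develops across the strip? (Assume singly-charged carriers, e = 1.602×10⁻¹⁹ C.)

V_H ≈ 1.94×10⁻⁷ V

V_H = IB/(n e t).
V_H = (3.22)(0.106)/((5.42×10²⁷)(1.602×10⁻¹⁹)(2.03×10⁻³)) ≈ 1.94×10⁻⁷ V.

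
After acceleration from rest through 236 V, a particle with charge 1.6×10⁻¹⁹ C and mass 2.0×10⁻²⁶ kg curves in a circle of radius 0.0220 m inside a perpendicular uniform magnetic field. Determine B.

v = √(2|q|V/m) = √(2·1.6×10⁻¹⁹·236/2.0×10⁻²⁶) ≈ 6.145×10⁴ m/s.
B = mv/(|q|r) = (2.0×10⁻²⁶)(6.145×10⁴)/((1.6×10⁻¹⁹)(0.0220)) ≈ 0.349 T.

B ≈ 0.349 T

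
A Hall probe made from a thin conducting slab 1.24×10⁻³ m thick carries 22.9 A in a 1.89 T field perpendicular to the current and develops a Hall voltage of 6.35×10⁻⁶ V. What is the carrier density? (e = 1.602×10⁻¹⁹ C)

From V_H = IB/(n e t), n = IB/(V_H e t).
n = (22.9)(1.89)/((6.35×10⁻⁶)(1.602×10⁻¹⁹)(1.24×10⁻³)) ≈ 3.43×10²⁸ m⁻³.

n ≈ 3.43×10²⁸ m⁻³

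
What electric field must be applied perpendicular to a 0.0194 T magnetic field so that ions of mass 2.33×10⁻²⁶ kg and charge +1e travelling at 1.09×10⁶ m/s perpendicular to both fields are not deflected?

For straight-line motion qE = qvB, so E = vB.
E = 1.09×10⁶ × 0.0194 = 2.11×10⁴ V/m.

E = 2.11×10⁴ V/m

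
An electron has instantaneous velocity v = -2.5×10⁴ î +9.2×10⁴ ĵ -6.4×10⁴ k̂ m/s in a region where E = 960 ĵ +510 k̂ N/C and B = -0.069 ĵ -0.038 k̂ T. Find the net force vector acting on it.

v×B = (-7910, -950, 1730) N/C.
E + v×B = (-7910, 10.0, 2240) N/C.
F = q(E + v×B) = (−1.602×10⁻¹⁹ C)·(-7910, 10.0, 2240) = (1.27×10⁻¹⁵, -1.60×10⁻¹⁸, -3.58×10⁻¹⁶) N.

F ≈ (1.27×10⁻¹⁵, -1.60×10⁻¹⁸, -3.58×10⁻¹⁶) N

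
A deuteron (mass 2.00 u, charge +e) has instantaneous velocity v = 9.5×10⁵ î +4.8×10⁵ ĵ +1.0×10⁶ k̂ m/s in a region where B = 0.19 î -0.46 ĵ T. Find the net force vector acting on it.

F ≈ (7.37×10⁻¹⁴, 3.04×10⁻¹⁴, -8.46×10⁻¹⁴) N

v×B = (4.60×10⁵, 1.90×10⁵, -5.28×10⁵) N/C.
F = q v×B = (1.602×10⁻¹⁹ C)·(4.60×10⁵, 1.90×10⁵, -5.28×10⁵) = (7.37×10⁻¹⁴, 3.04×10⁻¹⁴, -8.46×10⁻¹⁴) N.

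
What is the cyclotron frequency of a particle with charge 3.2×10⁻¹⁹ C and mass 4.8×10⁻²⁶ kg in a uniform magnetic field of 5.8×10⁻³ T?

f = |q|B/(2πm).
f = (3.2×10⁻¹⁹)(5.8×10⁻³)/(2π·4.8×10⁻²⁶) ≈ 6200 Hz.

f ≈ 6200 Hz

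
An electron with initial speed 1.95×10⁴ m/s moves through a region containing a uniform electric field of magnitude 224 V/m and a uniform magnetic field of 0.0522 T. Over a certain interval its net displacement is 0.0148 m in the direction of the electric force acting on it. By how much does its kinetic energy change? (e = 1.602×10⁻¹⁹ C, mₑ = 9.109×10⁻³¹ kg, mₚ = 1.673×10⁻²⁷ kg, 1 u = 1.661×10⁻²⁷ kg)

The magnetic force is always ⟂ v and does no work; only the electric force changes KE.
ΔKE = F_E · d = |q|E d = (1.602×10⁻¹⁹)(224)(0.0148) ≈ 5.31×10⁻¹⁹ J.

ΔKE ≈ 5.31×10⁻¹⁹ J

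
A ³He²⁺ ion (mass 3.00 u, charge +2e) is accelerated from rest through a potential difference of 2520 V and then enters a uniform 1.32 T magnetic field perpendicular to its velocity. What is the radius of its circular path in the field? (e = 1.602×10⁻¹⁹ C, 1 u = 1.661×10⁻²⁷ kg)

r ≈ 6.71×10⁻³ m

Acceleration: |q|V = ½mv² ⇒ v = √(2|q|V/m) = √(2·3.204×10⁻¹⁹·2520/4.983×10⁻²⁷) ≈ 5.693×10⁵ m/s.
In the field: r = mv/(|q|B) = (4.983×10⁻²⁷)(5.693×10⁵)/((3.204×10⁻¹⁹)(1.32)) ≈ 6.71×10⁻³ m.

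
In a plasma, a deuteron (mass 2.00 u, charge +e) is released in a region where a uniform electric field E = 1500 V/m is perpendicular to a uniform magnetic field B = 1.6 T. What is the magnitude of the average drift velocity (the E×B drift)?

v_d ≈ 940 m/s

The steady drift has the magnetic force balancing the electric force, so v_d = E/B.
v_d = 1500/1.6 = 940 m/s.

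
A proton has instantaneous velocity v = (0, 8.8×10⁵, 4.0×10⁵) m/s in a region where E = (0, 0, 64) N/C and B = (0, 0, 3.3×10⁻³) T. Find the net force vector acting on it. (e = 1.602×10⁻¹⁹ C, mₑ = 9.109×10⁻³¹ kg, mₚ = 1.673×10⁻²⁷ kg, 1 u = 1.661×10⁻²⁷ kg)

v×B = (2900, 0, 0) N/C.
E + v×B = (2900, 0, 64.0) N/C.
F = q(E + v×B) = (1.602×10⁻¹⁹ C)·(2900, 0, 64.0) = (4.65×10⁻¹⁶, 0, 1.03×10⁻¹⁷) N.

F ≈ (4.65×10⁻¹⁶, 0, 1.03×10⁻¹⁷) N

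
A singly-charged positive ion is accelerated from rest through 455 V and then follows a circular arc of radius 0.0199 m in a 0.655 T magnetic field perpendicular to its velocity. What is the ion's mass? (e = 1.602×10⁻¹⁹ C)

Combine |q|V = ½mv² and r = mv/(|q|B): eliminate v to get m = qB²r²/(2V).
m = (1.602×10⁻¹⁹)(0.655)²(0.0199)²/(2·455) ≈ 2.99×10⁻²⁶ kg.

m ≈ 2.99×10⁻²⁶ kg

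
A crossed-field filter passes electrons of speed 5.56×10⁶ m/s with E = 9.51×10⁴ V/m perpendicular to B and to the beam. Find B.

B = 0.0171 T

Balance of forces in the selector: qE = qvB ⇒ B = E/v.
B = 9.51×10⁴/5.56×10⁶ = 0.0171 T.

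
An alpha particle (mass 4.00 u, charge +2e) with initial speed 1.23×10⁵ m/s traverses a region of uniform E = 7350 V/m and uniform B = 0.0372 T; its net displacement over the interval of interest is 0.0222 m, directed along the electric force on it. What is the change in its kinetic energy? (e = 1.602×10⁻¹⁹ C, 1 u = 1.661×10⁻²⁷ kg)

ΔKE ≈ 5.23×10⁻¹⁷ J

The magnetic force is always ⟂ v and does no work; only the electric force changes KE.
ΔKE = F_E · d = |q|E d = (3.204×10⁻¹⁹)(7350)(0.0222) ≈ 5.23×10⁻¹⁷ J.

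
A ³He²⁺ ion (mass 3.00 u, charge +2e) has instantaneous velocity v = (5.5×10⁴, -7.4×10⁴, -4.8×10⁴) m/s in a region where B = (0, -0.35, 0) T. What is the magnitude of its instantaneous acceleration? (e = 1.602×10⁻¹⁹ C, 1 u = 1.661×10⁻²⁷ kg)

|a| ≈ 1.64×10¹² m/s²

v×B = (-1.68×10⁴, 0, -1.92×10⁴) N/C.
F = q v×B = (3.204×10⁻¹⁹ C)·(-1.68×10⁴, 0, -1.92×10⁴) = (-5.38×10⁻¹⁵, 0, -6.17×10⁻¹⁵) N.
|a| = |F|/m = 8.186×10⁻¹⁵/4.983×10⁻²⁷ ≈ 1.64×10¹² m/s².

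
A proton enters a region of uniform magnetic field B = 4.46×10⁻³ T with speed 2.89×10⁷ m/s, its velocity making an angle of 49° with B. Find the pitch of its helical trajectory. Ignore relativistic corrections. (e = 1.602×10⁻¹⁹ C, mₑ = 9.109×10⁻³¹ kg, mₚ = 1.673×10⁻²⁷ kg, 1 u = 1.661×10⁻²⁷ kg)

v∥ = v cosθ = 2.89×10⁷·cos49° ≈ 1.896×10⁷ m/s.
T = 2πm/(|q|B) = 2π(1.673×10⁻²⁷)/((1.602×10⁻¹⁹)(4.46×10⁻³)) ≈ 1.471×10⁻⁵ s.
pitch = v∥ T = (1.896×10⁷)(1.471×10⁻⁵) ≈ 279 m.

p ≈ 279 m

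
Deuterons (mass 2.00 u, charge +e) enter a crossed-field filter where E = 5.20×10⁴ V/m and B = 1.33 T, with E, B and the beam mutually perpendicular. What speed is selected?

v = 3.91×10⁴ m/s

For undeflected motion the electric and magnetic forces balance: qE = qvB.
v = E/B = 5.20×10⁴/1.33 = 3.91×10⁴ m/s.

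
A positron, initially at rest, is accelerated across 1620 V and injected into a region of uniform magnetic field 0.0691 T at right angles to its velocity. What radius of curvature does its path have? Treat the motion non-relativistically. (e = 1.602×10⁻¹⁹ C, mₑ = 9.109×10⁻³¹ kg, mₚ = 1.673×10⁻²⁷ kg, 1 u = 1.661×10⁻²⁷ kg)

Acceleration: |q|V = ½mv² ⇒ v = √(2|q|V/m) = √(2·1.602×10⁻¹⁹·1620/9.109×10⁻³¹) ≈ 2.387×10⁷ m/s.
In the field: r = mv/(|q|B) = (9.109×10⁻³¹)(2.387×10⁷)/((1.602×10⁻¹⁹)(0.0691)) ≈ 1.96×10⁻³ m.

r ≈ 1.96×10⁻³ m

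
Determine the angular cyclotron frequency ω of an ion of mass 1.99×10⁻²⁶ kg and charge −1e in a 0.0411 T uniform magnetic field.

ω = |q|B/m.
ω = (1.602×10⁻¹⁹)(0.0411)/1.99×10⁻²⁶ ≈ 3.31×10⁵ rad/s.

ω ≈ 3.31×10⁵ rad/s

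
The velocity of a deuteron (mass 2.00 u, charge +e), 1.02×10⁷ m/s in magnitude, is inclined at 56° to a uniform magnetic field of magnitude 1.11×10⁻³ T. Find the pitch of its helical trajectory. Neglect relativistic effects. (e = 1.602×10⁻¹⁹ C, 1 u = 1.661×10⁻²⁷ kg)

p ≈ 670 m

v∥ = v cosθ = 1.02×10⁷·cos56° ≈ 5.704×10⁶ m/s.
T = 2πm/(|q|B) = 2π(3.322×10⁻²⁷)/((1.602×10⁻¹⁹)(1.11×10⁻³)) ≈ 1.174×10⁻⁴ s.
pitch = v∥ T = (5.704×10⁶)(1.174×10⁻⁴) ≈ 670 m.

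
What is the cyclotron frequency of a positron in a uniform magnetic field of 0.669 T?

f = |q|B/(2πm).
f = (1.602×10⁻¹⁹)(0.669)/(2π·9.109×10⁻³¹) ≈ 1.87×10¹⁰ Hz.

f ≈ 1.87×10¹⁰ Hz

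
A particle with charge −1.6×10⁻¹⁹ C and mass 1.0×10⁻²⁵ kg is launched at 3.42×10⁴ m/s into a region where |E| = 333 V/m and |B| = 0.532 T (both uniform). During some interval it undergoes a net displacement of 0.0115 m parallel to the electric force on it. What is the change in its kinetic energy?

The magnetic force is always ⟂ v and does no work; only the electric force changes KE.
ΔKE = F_E · d = |q|E d = (1.6×10⁻¹⁹)(333)(0.0115) ≈ 6.13×10⁻¹⁹ J.

ΔKE ≈ 6.13×10⁻¹⁹ J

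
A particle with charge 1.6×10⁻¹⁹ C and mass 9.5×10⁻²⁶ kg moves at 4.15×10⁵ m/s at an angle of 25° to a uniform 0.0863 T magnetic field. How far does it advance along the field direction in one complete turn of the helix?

v∥ = v cosθ = 4.15×10⁵·cos25° ≈ 3.761×10⁵ m/s.
T = 2πm/(|q|B) = 2π(9.5×10⁻²⁶)/((1.6×10⁻¹⁹)(0.0863)) ≈ 4.323×10⁻⁵ s.
pitch = v∥ T = (3.761×10⁵)(4.323×10⁻⁵) ≈ 16.3 m.

p ≈ 16.3 m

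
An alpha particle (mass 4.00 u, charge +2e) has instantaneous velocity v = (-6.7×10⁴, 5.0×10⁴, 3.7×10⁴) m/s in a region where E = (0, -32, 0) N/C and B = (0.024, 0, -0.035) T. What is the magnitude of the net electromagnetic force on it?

|F| ≈ 8.31×10⁻¹⁶ N

v×B = (-1750, -1460, -1200) N/C.
E + v×B = (-1750, -1490, -1200) N/C.
F = q(E + v×B) = (3.204×10⁻¹⁹ C)·(-1750, -1490, -1200) = (-5.61×10⁻¹⁶, -4.77×10⁻¹⁶, -3.84×10⁻¹⁶) N.
|F| = 8.31×10⁻¹⁶ N.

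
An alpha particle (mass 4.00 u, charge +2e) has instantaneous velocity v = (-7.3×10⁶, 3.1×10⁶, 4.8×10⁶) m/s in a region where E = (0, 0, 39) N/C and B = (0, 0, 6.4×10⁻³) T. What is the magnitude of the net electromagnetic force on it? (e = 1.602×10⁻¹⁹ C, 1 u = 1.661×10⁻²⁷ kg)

|F| ≈ 1.63×10⁻¹⁴ N

v×B = (1.98×10⁴, 4.67×10⁴, 0) N/C.
E + v×B = (1.98×10⁴, 4.67×10⁴, 39.0) N/C.
F = q(E + v×B) = (3.204×10⁻¹⁹ C)·(1.98×10⁴, 4.67×10⁴, 39.0) = (6.36×10⁻¹⁵, 1.50×10⁻¹⁴, 1.25×10⁻¹⁷) N.
|F| = 1.63×10⁻¹⁴ N.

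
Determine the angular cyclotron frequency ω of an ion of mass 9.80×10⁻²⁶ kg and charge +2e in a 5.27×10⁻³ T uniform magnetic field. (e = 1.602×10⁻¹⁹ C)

ω = |q|B/m.
ω = (3.204×10⁻¹⁹)(5.27×10⁻³)/9.80×10⁻²⁶ ≈ 1.72×10⁴ rad/s.

ω ≈ 1.72×10⁴ rad/s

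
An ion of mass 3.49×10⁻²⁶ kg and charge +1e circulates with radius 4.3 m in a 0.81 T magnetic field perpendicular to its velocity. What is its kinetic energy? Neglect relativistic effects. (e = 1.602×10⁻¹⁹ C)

v = |q|Br/m, then KE = ½mv² = (qBr)²/(2m).
v = (1.602×10⁻¹⁹)(0.81)(4.3)/3.49×10⁻²⁶ ≈ 1.599×10⁷ m/s.
KE = ½(3.49×10⁻²⁶)(1.599×10⁷)² ≈ 4.5×10⁻¹² J.

KE ≈ 4.5×10⁻¹² J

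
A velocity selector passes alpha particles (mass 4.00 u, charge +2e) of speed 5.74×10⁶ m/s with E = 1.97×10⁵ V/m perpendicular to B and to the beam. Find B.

Balance of forces in the selector: qE = qvB ⇒ B = E/v.
B = 1.97×10⁵/5.74×10⁶ = 0.0343 T.

B = 0.0343 T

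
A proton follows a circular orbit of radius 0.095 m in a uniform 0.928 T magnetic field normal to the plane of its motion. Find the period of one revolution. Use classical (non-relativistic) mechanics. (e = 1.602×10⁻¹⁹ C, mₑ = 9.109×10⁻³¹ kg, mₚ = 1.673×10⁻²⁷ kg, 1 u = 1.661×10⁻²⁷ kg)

The cyclotron period depends only on m, q, B: T = 2πm/(|q|B).
T = 2π(1.673×10⁻²⁷)/((1.602×10⁻¹⁹)(0.928)) ≈ 7.07×10⁻⁸ s.

T ≈ 7.07×10⁻⁸ s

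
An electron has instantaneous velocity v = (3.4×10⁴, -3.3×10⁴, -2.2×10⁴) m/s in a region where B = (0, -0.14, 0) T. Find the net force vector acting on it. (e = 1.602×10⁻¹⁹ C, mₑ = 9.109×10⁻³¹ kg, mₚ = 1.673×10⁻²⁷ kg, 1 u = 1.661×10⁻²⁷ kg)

v×B = (-3080, 0, -4760) N/C.
F = q v×B = (−1.602×10⁻¹⁹ C)·(-3080, 0, -4760) = (4.93×10⁻¹⁶, 0, 7.63×10⁻¹⁶) N.

F ≈ (4.93×10⁻¹⁶, 0, 7.63×10⁻¹⁶) N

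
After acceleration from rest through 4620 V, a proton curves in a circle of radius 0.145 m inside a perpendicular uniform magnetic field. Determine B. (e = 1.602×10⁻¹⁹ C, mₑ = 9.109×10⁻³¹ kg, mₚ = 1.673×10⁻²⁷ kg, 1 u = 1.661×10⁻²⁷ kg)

B ≈ 0.0677 T

v = √(2|q|V/m) = √(2·1.602×10⁻¹⁹·4620/1.673×10⁻²⁷) ≈ 9.406×10⁵ m/s.
B = mv/(|q|r) = (1.673×10⁻²⁷)(9.406×10⁵)/((1.602×10⁻¹⁹)(0.145)) ≈ 0.0677 T.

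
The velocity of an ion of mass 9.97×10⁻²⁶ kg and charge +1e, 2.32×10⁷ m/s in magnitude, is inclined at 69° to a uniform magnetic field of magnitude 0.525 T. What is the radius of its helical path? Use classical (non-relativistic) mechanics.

v⊥ = v sinθ = 2.32×10⁷·sin69° ≈ 2.166×10⁷ m/s.
r = m v⊥/(|q|B) = (9.97×10⁻²⁶)(2.166×10⁷)/((1.602×10⁻¹⁹)(0.525)) ≈ 25.7 m.

r ≈ 25.7 m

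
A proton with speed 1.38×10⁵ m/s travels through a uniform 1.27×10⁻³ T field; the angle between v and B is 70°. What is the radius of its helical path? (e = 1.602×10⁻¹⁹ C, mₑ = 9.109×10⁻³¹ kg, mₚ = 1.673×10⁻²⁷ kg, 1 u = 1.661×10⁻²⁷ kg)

v⊥ = v sinθ = 1.38×10⁵·sin70° ≈ 1.297×10⁵ m/s.
r = m v⊥/(|q|B) = (1.673×10⁻²⁷)(1.297×10⁵)/((1.602×10⁻¹⁹)(1.27×10⁻³)) ≈ 1.07 m.

r ≈ 1.07 m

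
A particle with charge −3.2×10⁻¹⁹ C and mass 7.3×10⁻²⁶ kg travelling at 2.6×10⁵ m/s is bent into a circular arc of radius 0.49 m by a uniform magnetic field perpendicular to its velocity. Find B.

From |q|vB = mv²/r, B = mv/(|q|r).
B = (7.3×10⁻²⁶)(2.6×10⁵)/((3.2×10⁻¹⁹)(0.49)) ≈ 0.12 T.

B ≈ 0.12 T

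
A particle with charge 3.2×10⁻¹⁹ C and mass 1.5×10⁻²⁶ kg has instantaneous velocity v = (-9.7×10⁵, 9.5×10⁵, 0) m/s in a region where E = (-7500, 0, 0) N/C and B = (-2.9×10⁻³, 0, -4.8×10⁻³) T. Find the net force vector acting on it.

v×B = (-4560, -4660, 2760) N/C.
E + v×B = (-1.21×10⁴, -4660, 2760) N/C.
F = q(E + v×B) = (3.2×10⁻¹⁹ C)·(-1.21×10⁴, -4660, 2760) = (-3.86×10⁻¹⁵, -1.49×10⁻¹⁵, 8.82×10⁻¹⁶) N.

F ≈ (-3.86×10⁻¹⁵, -1.49×10⁻¹⁵, 8.82×10⁻¹⁶) N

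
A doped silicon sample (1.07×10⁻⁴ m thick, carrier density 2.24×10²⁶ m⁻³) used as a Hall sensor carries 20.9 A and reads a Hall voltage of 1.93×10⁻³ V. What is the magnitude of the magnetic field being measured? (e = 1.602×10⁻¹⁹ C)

From V_H = IB/(n e t), B = V_H n e t / I.
B = (1.93×10⁻³)(2.24×10²⁶)(1.602×10⁻¹⁹)(1.07×10⁻⁴)/20.9 ≈ 0.355 T.

B ≈ 0.355 T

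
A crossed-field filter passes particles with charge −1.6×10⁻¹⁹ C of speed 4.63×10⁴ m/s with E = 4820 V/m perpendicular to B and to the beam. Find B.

Balance of forces in the selector: qE = qvB ⇒ B = E/v.
B = 4820/4.63×10⁴ = 0.104 T.

B = 0.104 T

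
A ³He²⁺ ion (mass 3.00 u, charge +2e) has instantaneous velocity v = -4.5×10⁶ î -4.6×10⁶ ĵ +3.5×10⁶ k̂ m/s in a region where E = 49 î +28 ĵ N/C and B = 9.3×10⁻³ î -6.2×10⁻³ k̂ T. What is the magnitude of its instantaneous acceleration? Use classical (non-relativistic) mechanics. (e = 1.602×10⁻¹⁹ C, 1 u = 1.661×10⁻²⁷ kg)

v×B = (2.85×10⁴, 4650, 4.28×10⁴) N/C.
E + v×B = (2.86×10⁴, 4680, 4.28×10⁴) N/C.
F = q(E + v×B) = (3.204×10⁻¹⁹ C)·(2.86×10⁴, 4680, 4.28×10⁴) = (9.15×10⁻¹⁵, 1.50×10⁻¹⁵, 1.37×10⁻¹⁴) N.
|a| = |F|/m = 1.655×10⁻¹⁴/4.983×10⁻²⁷ ≈ 3.32×10¹² m/s².

|a| ≈ 3.32×10¹² m/s²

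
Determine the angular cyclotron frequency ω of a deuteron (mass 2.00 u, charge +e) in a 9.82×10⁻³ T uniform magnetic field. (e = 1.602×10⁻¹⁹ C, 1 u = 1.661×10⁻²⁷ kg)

ω ≈ 4.74×10⁵ rad/s

ω = |q|B/m.
ω = (1.602×10⁻¹⁹)(9.82×10⁻³)/3.322×10⁻²⁷ ≈ 4.74×10⁵ rad/s.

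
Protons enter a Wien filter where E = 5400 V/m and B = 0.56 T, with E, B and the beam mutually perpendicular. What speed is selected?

Zero net Lorentz force requires |qE| = |q v×B|, i.e. E = vB.
v = E/B = 5400/0.56 = 9600 m/s.

v = 9600 m/s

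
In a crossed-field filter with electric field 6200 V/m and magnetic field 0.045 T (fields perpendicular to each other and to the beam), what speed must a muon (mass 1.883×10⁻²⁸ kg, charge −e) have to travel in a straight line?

Straight-line motion ⇒ electric and magnetic forces cancel, so E = vB.
v = E/B = 6200/0.045 = 1.4×10⁵ m/s.

v = 1.4×10⁵ m/s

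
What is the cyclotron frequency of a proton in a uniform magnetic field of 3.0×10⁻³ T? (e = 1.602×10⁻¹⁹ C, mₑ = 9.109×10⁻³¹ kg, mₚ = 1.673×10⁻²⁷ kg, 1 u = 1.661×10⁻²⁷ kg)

f ≈ 4.6×10⁴ Hz

f = |q|B/(2πm).
f = (1.602×10⁻¹⁹)(3.0×10⁻³)/(2π·1.673×10⁻²⁷) ≈ 4.6×10⁴ Hz.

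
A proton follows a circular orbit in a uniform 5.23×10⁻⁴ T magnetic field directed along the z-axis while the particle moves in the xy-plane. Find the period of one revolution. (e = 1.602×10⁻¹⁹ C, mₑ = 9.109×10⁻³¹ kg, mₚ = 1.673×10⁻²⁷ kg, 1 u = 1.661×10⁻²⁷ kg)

The cyclotron period depends only on m, q, B: T = 2πm/(|q|B).
T = 2π(1.673×10⁻²⁷)/((1.602×10⁻¹⁹)(5.23×10⁻⁴)) ≈ 1.25×10⁻⁴ s.

T ≈ 1.25×10⁻⁴ s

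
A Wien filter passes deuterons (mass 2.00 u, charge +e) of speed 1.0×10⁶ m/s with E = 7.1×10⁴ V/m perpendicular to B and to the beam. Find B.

Balance of forces in the selector: qE = qvB ⇒ B = E/v.
B = 7.1×10⁴/1.0×10⁶ = 0.071 T.

B = 0.071 T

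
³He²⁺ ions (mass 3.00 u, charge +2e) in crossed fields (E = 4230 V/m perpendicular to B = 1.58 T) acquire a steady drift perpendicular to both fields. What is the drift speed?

The steady drift has the magnetic force balancing the electric force, so v_d = E/B.
v_d = 4230/1.58 = 2680 m/s.

v_d ≈ 2680 m/s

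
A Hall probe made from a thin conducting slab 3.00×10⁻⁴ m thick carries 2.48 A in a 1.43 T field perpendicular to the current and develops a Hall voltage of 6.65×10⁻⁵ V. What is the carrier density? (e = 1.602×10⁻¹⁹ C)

From V_H = IB/(n e t), n = IB/(V_H e t).
n = (2.48)(1.43)/((6.65×10⁻⁵)(1.602×10⁻¹⁹)(3.00×10⁻⁴)) ≈ 1.11×10²⁷ m⁻³.

n ≈ 1.11×10²⁷ m⁻³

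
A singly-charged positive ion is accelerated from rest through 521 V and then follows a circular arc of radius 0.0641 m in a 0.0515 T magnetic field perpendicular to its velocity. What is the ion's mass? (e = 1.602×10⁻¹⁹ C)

Combine |q|V = ½mv² and r = mv/(|q|B): eliminate v to get m = qB²r²/(2V).
m = (1.602×10⁻¹⁹)(0.0515)²(0.0641)²/(2·521) ≈ 1.68×10⁻²⁷ kg.

m ≈ 1.68×10⁻²⁷ kg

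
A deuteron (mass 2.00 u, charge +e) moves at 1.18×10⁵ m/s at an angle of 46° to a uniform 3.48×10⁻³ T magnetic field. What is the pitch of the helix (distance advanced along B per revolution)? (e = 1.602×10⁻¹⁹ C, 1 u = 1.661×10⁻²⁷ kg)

v∥ = v cosθ = 1.18×10⁵·cos46° ≈ 8.197×10⁴ m/s.
T = 2πm/(|q|B) = 2π(3.322×10⁻²⁷)/((1.602×10⁻¹⁹)(3.48×10⁻³)) ≈ 3.744×10⁻⁵ s.
pitch = v∥ T = (8.197×10⁴)(3.744×10⁻⁵) ≈ 3.07 m.

p ≈ 3.07 m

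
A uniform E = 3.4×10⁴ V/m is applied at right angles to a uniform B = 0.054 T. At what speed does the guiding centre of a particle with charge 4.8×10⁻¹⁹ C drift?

The E×B drift speed is v_d = E/B.
v_d = 3.4×10⁴/0.054 = 6.3×10⁵ m/s.

v_d ≈ 6.3×10⁵ m/s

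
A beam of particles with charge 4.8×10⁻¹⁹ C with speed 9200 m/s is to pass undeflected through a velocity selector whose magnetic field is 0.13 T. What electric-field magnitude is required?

For straight-line motion qE = qvB, so E = vB.
E = 9200 × 0.13 = 1200 V/m.

E = 1200 V/m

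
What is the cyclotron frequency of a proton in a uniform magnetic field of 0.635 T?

f ≈ 9.68×10⁶ Hz

f = |q|B/(2πm).
f = (1.602×10⁻¹⁹)(0.635)/(2π·1.673×10⁻²⁷) ≈ 9.68×10⁶ Hz.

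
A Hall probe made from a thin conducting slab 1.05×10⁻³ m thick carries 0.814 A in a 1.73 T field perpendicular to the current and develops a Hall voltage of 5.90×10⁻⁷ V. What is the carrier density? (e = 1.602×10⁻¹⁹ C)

From V_H = IB/(n e t), n = IB/(V_H e t).
n = (0.814)(1.73)/((5.90×10⁻⁷)(1.602×10⁻¹⁹)(1.05×10⁻³)) ≈ 1.42×10²⁸ m⁻³.

n ≈ 1.42×10²⁸ m⁻³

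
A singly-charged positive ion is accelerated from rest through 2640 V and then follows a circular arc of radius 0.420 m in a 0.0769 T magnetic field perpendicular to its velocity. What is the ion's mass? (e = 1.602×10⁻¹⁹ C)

Combine |q|V = ½mv² and r = mv/(|q|B): eliminate v to get m = qB²r²/(2V).
m = (1.602×10⁻¹⁹)(0.0769)²(0.420)²/(2·2640) ≈ 3.17×10⁻²⁶ kg.

m ≈ 3.17×10⁻²⁶ kg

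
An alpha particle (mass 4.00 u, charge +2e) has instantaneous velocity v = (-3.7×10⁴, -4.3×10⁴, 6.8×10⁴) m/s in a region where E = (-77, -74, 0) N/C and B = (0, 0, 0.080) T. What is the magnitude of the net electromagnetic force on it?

|F| ≈ 1.46×10⁻¹⁵ N

v×B = (-3440, 2960, 0) N/C.
E + v×B = (-3520, 2890, 0) N/C.
F = q(E + v×B) = (3.204×10⁻¹⁹ C)·(-3520, 2890, 0) = (-1.13×10⁻¹⁵, 9.25×10⁻¹⁶, 0) N.
|F| = 1.46×10⁻¹⁵ N.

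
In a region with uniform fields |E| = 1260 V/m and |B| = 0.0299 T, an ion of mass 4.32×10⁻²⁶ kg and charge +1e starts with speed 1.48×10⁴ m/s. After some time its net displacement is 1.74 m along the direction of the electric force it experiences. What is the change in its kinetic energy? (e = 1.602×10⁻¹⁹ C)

ΔKE ≈ 3.51×10⁻¹⁶ J

The magnetic force is always ⟂ v and does no work; only the electric force changes KE.
ΔKE = F_E · d = |q|E d = (1.602×10⁻¹⁹)(1260)(1.74) ≈ 3.51×10⁻¹⁶ J.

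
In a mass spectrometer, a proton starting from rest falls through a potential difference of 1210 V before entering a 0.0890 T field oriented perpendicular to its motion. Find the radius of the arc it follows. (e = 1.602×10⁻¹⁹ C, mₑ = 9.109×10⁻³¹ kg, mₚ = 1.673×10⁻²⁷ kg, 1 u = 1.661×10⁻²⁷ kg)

Acceleration: |q|V = ½mv² ⇒ v = √(2|q|V/m) = √(2·1.602×10⁻¹⁹·1210/1.673×10⁻²⁷) ≈ 4.814×10⁵ m/s.
In the field: r = mv/(|q|B) = (1.673×10⁻²⁷)(4.814×10⁵)/((1.602×10⁻¹⁹)(0.0890)) ≈ 0.0565 m.

r ≈ 0.0565 m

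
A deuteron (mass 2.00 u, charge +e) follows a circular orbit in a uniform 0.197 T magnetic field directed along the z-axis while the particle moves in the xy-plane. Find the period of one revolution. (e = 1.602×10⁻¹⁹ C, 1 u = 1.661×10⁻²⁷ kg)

T ≈ 6.61×10⁻⁷ s

The cyclotron period depends only on m, q, B: T = 2πm/(|q|B).
T = 2π(3.322×10⁻²⁷)/((1.602×10⁻¹⁹)(0.197)) ≈ 6.61×10⁻⁷ s.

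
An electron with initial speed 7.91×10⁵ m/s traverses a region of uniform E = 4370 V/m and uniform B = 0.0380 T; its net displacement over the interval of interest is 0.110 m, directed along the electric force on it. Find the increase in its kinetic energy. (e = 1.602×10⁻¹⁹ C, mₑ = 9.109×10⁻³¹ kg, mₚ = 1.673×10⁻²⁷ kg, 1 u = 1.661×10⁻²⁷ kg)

ΔKE ≈ 7.70×10⁻¹⁷ J

The magnetic force is always ⟂ v and does no work; only the electric force changes KE.
ΔKE = F_E · d = |q|E d = (1.602×10⁻¹⁹)(4370)(0.110) ≈ 7.70×10⁻¹⁷ J.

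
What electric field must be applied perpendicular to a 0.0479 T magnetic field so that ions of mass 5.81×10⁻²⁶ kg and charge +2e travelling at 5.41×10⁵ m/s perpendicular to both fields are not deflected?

E = 2.59×10⁴ V/m

For straight-line motion qE = qvB, so E = vB.
E = 5.41×10⁵ × 0.0479 = 2.59×10⁴ V/m.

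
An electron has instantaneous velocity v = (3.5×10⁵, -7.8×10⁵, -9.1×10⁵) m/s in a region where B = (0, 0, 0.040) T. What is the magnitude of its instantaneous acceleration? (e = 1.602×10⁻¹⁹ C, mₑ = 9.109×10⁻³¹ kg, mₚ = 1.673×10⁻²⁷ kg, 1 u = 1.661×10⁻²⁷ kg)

|a| ≈ 6.01×10¹⁵ m/s²

v×B = (-3.12×10⁴, -1.40×10⁴, 0) N/C.
F = q v×B = (−1.602×10⁻¹⁹ C)·(-3.12×10⁴, -1.40×10⁴, 0) = (5.00×10⁻¹⁵, 2.24×10⁻¹⁵, 0) N.
|a| = |F|/m = 5.478×10⁻¹⁵/9.109×10⁻³¹ ≈ 6.01×10¹⁵ m/s².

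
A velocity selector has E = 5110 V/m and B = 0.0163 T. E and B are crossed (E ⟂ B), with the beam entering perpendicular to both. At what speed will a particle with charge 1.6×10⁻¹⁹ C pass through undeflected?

v = 3.13×10⁵ m/s

Straight-line motion ⇒ electric and magnetic forces cancel, so E = vB.
v = E/B = 5110/0.0163 = 3.13×10⁵ m/s.
The result is independent of the particle's charge and mass.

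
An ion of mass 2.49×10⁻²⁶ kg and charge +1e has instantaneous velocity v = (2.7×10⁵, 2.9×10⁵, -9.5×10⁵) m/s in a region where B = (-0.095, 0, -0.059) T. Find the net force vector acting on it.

F ≈ (-2.74×10⁻¹⁵, 1.70×10⁻¹⁴, 4.41×10⁻¹⁵) N

v×B = (-1.71×10⁴, 1.06×10⁵, 2.76×10⁴) N/C.
F = q v×B = (1.602×10⁻¹⁹ C)·(-1.71×10⁴, 1.06×10⁵, 2.76×10⁴) = (-2.74×10⁻¹⁵, 1.70×10⁻¹⁴, 4.41×10⁻¹⁵) N.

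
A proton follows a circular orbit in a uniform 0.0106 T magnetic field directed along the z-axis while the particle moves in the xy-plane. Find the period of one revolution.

The cyclotron period depends only on m, q, B: T = 2πm/(|q|B).
T = 2π(1.673×10⁻²⁷)/((1.602×10⁻¹⁹)(0.0106)) ≈ 6.19×10⁻⁶ s.

T ≈ 6.19×10⁻⁶ s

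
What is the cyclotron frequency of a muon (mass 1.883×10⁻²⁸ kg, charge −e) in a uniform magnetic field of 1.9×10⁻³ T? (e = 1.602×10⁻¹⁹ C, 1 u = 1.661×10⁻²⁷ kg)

f = |q|B/(2πm).
f = (1.602×10⁻¹⁹)(1.9×10⁻³)/(2π·1.883×10⁻²⁸) ≈ 2.6×10⁵ Hz.

f ≈ 2.6×10⁵ Hz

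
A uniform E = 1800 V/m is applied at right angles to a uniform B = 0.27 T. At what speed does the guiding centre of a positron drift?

The E×B drift speed is v_d = E/B.
v_d = 1800/0.27 = 6700 m/s.

v_d ≈ 6700 m/s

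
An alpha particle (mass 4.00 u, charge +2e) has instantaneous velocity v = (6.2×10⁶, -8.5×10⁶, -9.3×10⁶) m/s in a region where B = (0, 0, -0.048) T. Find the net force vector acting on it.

v×B = (4.08×10⁵, 2.98×10⁵, 0) N/C.
F = q v×B = (3.204×10⁻¹⁹ C)·(4.08×10⁵, 2.98×10⁵, 0) = (1.31×10⁻¹³, 9.54×10⁻¹⁴, 0) N.

F ≈ (1.31×10⁻¹³, 9.54×10⁻¹⁴, 0) N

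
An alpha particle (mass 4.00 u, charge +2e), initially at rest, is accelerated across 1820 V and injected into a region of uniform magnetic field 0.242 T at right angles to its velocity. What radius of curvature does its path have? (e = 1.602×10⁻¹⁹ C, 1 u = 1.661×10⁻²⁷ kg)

r ≈ 0.0359 m

Acceleration: |q|V = ½mv² ⇒ v = √(2|q|V/m) = √(2·3.204×10⁻¹⁹·1820/6.644×10⁻²⁷) ≈ 4.190×10⁵ m/s.
In the field: r = mv/(|q|B) = (6.644×10⁻²⁷)(4.190×10⁵)/((3.204×10⁻¹⁹)(0.242)) ≈ 0.0359 m.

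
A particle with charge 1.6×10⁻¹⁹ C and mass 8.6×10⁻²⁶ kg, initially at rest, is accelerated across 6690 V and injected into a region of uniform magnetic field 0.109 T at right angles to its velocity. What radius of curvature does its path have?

r ≈ 0.778 m

Acceleration: |q|V = ½mv² ⇒ v = √(2|q|V/m) = √(2·1.6×10⁻¹⁹·6690/8.6×10⁻²⁶) ≈ 1.578×10⁵ m/s.
In the field: r = mv/(|q|B) = (8.6×10⁻²⁶)(1.578×10⁵)/((1.6×10⁻¹⁹)(0.109)) ≈ 0.778 m.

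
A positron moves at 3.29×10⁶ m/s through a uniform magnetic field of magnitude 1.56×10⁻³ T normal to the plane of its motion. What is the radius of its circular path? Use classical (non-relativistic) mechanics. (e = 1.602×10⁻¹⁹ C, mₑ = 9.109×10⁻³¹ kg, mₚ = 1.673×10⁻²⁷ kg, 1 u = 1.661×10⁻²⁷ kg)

The magnetic force provides the centripetal force: |q|vB = mv²/r.
r = mv/(|q|B) = (9.109×10⁻³¹)(3.29×10⁶)/((1.602×10⁻¹⁹)(1.56×10⁻³)) ≈ 0.0120 m.

r ≈ 0.0120 m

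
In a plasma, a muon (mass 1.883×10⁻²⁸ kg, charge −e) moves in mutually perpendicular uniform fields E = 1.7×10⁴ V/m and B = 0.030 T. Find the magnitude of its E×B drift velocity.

The steady drift has the magnetic force balancing the electric force, so v_d = E/B.
v_d = 1.7×10⁴/0.030 = 5.7×10⁵ m/s.

v_d ≈ 5.7×10⁵ m/s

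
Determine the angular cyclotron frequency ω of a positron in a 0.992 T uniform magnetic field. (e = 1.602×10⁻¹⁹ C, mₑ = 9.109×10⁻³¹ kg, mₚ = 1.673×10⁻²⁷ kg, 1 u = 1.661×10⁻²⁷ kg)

ω ≈ 1.74×10¹¹ rad/s

ω = |q|B/m.
ω = (1.602×10⁻¹⁹)(0.992)/9.109×10⁻³¹ ≈ 1.74×10¹¹ rad/s.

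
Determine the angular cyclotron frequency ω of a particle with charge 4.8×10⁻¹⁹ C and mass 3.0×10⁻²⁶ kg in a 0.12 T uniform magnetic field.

ω ≈ 1.9×10⁶ rad/s

ω = |q|B/m.
ω = (4.8×10⁻¹⁹)(0.12)/3.0×10⁻²⁶ ≈ 1.9×10⁶ rad/s.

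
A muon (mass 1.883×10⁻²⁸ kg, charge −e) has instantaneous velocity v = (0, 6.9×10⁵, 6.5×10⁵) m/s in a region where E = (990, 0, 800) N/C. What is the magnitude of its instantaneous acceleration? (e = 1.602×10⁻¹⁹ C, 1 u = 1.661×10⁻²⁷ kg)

Only an electric field acts, so F = qE = (−1.602×10⁻¹⁹ C)·(990, 0, 800) = (-1.59×10⁻¹⁶, 0, -1.28×10⁻¹⁶) N.
|a| = |F|/m = 2.039×10⁻¹⁶/1.883×10⁻²⁸ ≈ 1.08×10¹² m/s².

|a| ≈ 1.08×10¹² m/s²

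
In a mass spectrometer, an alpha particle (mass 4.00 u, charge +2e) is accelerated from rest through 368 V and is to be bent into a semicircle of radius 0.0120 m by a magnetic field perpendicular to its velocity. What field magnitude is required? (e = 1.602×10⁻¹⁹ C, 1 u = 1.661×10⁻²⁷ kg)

v = √(2|q|V/m) = √(2·3.204×10⁻¹⁹·368/6.644×10⁻²⁷) ≈ 1.884×10⁵ m/s.
B = mv/(|q|r) = (6.644×10⁻²⁷)(1.884×10⁵)/((3.204×10⁻¹⁹)(0.0120)) ≈ 0.326 T.

B ≈ 0.326 T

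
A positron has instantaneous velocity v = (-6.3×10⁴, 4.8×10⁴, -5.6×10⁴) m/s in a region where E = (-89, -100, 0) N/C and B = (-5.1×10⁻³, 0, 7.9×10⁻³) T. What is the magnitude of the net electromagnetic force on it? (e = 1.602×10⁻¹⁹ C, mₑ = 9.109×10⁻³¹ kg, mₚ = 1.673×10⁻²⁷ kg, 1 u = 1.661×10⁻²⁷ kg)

|F| ≈ 1.25×10⁻¹⁶ N

v×B = (379, 783, 245) N/C.
E + v×B = (290, 683, 245) N/C.
F = q(E + v×B) = (1.602×10⁻¹⁹ C)·(290, 683, 245) = (4.65×10⁻¹⁷, 1.09×10⁻¹⁶, 3.92×10⁻¹⁷) N.
|F| = 1.25×10⁻¹⁶ N.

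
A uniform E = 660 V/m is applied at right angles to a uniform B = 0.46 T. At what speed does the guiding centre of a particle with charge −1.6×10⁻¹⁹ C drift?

In crossed fields the guiding centre drifts at v_d = |E×B|/B² = E/B, independent of charge and mass.
v_d = 660/0.46 = 1400 m/s.

v_d ≈ 1400 m/s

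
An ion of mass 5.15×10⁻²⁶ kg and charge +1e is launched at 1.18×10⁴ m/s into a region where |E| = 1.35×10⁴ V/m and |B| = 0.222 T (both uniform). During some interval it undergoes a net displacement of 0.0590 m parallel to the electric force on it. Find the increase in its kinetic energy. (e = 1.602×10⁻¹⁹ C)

The magnetic force is always ⟂ v and does no work; only the electric force changes KE.
ΔKE = F_E · d = |q|E d = (1.602×10⁻¹⁹)(1.35×10⁴)(0.0590) ≈ 1.28×10⁻¹⁶ J.

ΔKE ≈ 1.28×10⁻¹⁶ J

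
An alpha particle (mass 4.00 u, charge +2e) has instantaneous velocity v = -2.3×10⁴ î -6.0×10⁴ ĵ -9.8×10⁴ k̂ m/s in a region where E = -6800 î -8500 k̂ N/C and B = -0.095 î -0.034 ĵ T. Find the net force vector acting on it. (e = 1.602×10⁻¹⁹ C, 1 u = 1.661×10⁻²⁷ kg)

v×B = (-3330, 9310, -4920) N/C.
E + v×B = (-1.01×10⁴, 9310, -1.34×10⁴) N/C.
F = q(E + v×B) = (3.204×10⁻¹⁹ C)·(-1.01×10⁴, 9310, -1.34×10⁴) = (-3.25×10⁻¹⁵, 2.98×10⁻¹⁵, -4.30×10⁻¹⁵) N.

F ≈ (-3.25×10⁻¹⁵, 2.98×10⁻¹⁵, -4.30×10⁻¹⁵) N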